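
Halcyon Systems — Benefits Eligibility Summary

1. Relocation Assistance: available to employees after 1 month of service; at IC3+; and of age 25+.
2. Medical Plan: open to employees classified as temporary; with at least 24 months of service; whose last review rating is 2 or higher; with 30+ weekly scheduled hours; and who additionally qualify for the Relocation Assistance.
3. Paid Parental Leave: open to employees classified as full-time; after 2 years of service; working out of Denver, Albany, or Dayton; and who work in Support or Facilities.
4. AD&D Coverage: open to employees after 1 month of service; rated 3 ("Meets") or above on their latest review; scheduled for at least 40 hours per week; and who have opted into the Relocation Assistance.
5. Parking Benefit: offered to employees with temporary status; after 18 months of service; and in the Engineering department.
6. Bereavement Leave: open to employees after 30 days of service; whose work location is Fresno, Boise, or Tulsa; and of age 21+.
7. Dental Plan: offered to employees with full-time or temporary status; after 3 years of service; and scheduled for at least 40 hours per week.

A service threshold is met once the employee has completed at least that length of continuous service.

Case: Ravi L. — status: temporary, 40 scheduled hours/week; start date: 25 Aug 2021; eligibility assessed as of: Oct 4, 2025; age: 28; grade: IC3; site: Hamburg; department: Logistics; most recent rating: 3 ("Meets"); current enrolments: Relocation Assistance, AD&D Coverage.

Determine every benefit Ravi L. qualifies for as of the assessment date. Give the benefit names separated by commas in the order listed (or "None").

Relocation Assistance, Medical Plan, AD&D Coverage, Dental Plan

Service from 25 Aug 2021 to Oct 4, 2025: 1501 days.
Relocation Assistance — service 1501 days ≥ 1 month (≈30 days) ✓; grade IC3 ≥ IC3 ✓; age 28 ≥ 25 ✓ → eligible.
Medical Plan — status temporary ✓; service 1501 days ≥ 24 months (≈720 days) ✓; rating 3 ≥ 2 ✓; 40 hrs/wk ≥ 30 ✓; eligible for Relocation Assistance ✓ → eligible.
Paid Parental Leave — status temporary ✗ (requires full-time) → not eligible.
AD&D Coverage — service 1501 days ≥ 1 month (≈30 days) ✓; rating 3 ≥ 3 ✓; 40 hrs/wk ≥ 40 ✓; enrolled in Relocation Assistance ✓ → eligible.
Parking Benefit — status temporary ✓; service 1501 days ≥ 18 months (≈540 days) ✓; dept Logistics ✗ → not eligible.
Bereavement Leave — service 1501 days ≥ 30 days ✓; site Hamburg ✗ (not Fresno, Boise, or Tulsa) → not eligible.
Dental Plan — status temporary ✓; service 1501 days ≥ 3 years (≈1095 days) ✓; 40 hrs/wk ≥ 40 ✓ → eligible.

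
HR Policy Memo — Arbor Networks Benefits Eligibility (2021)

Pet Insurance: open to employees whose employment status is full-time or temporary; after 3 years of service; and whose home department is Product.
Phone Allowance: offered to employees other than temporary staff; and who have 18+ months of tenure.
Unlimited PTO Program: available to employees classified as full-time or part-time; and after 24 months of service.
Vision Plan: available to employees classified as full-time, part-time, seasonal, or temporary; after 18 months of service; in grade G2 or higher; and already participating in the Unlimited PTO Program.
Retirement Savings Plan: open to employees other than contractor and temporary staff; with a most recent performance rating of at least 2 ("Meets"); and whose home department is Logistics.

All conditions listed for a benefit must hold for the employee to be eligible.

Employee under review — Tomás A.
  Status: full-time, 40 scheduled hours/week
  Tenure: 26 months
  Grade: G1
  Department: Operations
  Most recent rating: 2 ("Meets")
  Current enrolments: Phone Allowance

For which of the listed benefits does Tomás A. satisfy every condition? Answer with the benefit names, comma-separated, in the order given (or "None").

Phone Allowance, Unlimited PTO Program

Pet Insurance — status full-time ✓; service 26 months < 3 years (≈1095 days) ✗ → not eligible.
Phone Allowance — status full-time ✓ (not excluded); service 26 months ≥ 18 months ✓ → eligible.
Unlimited PTO Program — status full-time ✓; service 26 months ≥ 24 months ✓ → eligible.
Vision Plan — status full-time ✓; service 26 months ≥ 18 months ✓; grade G1 < G2 ✗ → not eligible.
Retirement Savings Plan — status full-time ✓ (not excluded); rating 2 ≥ 2 ✓; dept Operations ✗ → not eligible.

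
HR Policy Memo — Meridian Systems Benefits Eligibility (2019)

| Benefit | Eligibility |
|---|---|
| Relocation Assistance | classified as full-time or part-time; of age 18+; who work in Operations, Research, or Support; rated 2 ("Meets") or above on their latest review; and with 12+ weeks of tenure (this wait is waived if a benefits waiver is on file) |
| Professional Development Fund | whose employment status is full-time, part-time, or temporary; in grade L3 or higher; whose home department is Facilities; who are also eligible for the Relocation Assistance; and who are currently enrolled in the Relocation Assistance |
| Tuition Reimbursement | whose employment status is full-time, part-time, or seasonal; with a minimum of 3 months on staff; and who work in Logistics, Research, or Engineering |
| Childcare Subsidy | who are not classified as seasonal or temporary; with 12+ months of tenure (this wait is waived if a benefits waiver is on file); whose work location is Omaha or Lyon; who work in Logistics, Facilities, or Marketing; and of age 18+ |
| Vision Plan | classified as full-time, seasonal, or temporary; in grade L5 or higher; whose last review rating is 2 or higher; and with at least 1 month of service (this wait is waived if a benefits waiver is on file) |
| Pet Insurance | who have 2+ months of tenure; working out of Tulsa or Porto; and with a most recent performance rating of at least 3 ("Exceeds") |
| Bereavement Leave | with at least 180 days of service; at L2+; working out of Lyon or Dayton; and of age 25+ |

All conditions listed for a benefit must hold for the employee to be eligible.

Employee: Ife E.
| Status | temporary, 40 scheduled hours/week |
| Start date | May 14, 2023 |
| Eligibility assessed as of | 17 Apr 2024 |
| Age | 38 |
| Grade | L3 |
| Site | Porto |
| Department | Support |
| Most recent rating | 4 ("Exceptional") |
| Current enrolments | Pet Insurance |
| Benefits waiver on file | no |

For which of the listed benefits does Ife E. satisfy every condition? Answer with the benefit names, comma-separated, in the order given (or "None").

Pet Insurance

Service from May 14, 2023 to 17 Apr 2024: 339 days.
Relocation Assistance — status temporary ✗ (requires full-time or part-time) → not eligible.
Professional Development Fund — status temporary ✓; grade L3 ≥ L3 ✓; dept Support ✗ → not eligible.
Tuition Reimbursement — status temporary ✗ (requires full-time, part-time, or seasonal) → not eligible.
Childcare Subsidy — status temporary ✗ (excluded) → not eligible.
Vision Plan — status temporary ✓; grade L3 < L5 ✗ → not eligible.
Pet Insurance — service 339 days ≥ 2 months (≈60 days) ✓; site Porto ✓; rating 4 ≥ 3 ✓ → eligible.
Bereavement Leave — service 339 days ≥ 180 days ✓; grade L3 ≥ L2 ✓; site Porto ✗ (not Lyon or Dayton) → not eligible.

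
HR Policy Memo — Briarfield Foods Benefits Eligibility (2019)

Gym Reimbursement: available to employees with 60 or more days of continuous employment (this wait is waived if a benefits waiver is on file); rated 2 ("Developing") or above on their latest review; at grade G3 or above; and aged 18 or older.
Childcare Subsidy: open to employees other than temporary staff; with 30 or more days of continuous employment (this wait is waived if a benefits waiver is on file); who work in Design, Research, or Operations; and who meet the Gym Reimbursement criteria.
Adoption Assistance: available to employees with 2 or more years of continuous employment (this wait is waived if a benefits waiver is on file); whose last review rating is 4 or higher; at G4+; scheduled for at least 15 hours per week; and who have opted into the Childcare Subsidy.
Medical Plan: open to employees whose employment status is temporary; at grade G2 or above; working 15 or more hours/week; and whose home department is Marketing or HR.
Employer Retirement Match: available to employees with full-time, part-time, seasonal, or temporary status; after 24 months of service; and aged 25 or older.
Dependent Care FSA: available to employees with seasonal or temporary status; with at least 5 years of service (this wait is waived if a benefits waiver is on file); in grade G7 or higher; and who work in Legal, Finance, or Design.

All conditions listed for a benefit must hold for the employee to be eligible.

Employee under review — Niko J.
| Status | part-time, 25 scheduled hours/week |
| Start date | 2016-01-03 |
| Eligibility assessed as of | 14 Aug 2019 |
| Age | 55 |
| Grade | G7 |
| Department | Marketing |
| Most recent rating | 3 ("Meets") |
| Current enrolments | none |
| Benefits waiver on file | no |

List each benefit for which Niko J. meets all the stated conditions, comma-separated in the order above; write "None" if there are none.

Gym Reimbursement, Employer Retirement Match

Service from 2016-01-03 to 14 Aug 2019: 1319 days.
Gym Reimbursement — no waiver, service 1319 days ≥ 60 days ✓; rating 3 ≥ 2 ✓; grade G7 ≥ G3 ✓; age 55 ≥ 18 ✓ → eligible.
Childcare Subsidy — status part-time ✓ (not excluded); no waiver, service 1319 days ≥ 30 days ✓; dept Marketing ✗ → not eligible.
Adoption Assistance — no waiver, service 1319 days ≥ 2 years (≈730 days) ✓; rating 3 < 4 ✗ → not eligible.
Medical Plan — status part-time ✗ (requires temporary) → not eligible.
Employer Retirement Match — status part-time ✓; service 1319 days ≥ 24 months (≈720 days) ✓; age 55 ≥ 25 ✓ → eligible.
Dependent Care FSA — status part-time ✗ (requires seasonal or temporary) → not eligible.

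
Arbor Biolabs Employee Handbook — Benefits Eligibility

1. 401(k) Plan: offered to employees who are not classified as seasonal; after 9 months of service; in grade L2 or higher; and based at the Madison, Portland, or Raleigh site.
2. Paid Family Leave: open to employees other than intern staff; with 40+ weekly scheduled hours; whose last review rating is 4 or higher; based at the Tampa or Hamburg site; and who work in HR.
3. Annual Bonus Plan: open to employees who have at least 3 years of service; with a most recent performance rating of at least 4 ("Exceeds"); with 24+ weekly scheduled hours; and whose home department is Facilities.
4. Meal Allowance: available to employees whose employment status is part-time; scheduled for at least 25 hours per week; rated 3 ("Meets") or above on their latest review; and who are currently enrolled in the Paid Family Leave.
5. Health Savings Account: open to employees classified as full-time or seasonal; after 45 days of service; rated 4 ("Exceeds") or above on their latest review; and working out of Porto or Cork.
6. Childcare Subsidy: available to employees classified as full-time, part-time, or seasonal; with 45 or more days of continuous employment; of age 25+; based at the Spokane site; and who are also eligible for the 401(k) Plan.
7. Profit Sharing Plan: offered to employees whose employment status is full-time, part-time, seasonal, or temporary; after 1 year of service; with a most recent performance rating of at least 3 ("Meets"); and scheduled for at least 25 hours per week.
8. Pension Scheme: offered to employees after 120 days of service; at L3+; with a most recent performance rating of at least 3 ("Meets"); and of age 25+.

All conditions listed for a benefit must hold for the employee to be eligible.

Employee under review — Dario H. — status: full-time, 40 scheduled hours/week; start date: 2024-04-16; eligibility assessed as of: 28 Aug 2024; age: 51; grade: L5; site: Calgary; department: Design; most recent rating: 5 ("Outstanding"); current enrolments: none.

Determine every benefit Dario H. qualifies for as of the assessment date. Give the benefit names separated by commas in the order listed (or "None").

Service from 2024-04-16 to 28 Aug 2024: 134 days.
401(k) Plan — status full-time ✓ (not excluded); service 134 days < 9 months (≈270 days) ✗ → not eligible.
Paid Family Leave — status full-time ✓ (not excluded); 40 hrs/wk ≥ 40 ✓; rating 5 ≥ 4 ✓; site Calgary ✗ (not Tampa or Hamburg) → not eligible.
Annual Bonus Plan — service 134 days < 3 years (≈1095 days) ✗ → not eligible.
Meal Allowance — status full-time ✗ (requires part-time) → not eligible.
Health Savings Account — status full-time ✓; service 134 days ≥ 45 days ✓; rating 5 ≥ 4 ✓; site Calgary ✗ (not Porto or Cork) → not eligible.
Childcare Subsidy — status full-time ✓; service 134 days ≥ 45 days ✓; age 51 ≥ 25 ✓; site Calgary ✗ (not Spokane) → not eligible.
Profit Sharing Plan — status full-time ✓; service 134 days < 1 year (≈365 days) ✗ → not eligible.
Pension Scheme — service 134 days ≥ 120 days ✓; grade L5 ≥ L3 ✓; rating 5 ≥ 3 ✓; age 51 ≥ 25 ✓ → eligible.

Pension Scheme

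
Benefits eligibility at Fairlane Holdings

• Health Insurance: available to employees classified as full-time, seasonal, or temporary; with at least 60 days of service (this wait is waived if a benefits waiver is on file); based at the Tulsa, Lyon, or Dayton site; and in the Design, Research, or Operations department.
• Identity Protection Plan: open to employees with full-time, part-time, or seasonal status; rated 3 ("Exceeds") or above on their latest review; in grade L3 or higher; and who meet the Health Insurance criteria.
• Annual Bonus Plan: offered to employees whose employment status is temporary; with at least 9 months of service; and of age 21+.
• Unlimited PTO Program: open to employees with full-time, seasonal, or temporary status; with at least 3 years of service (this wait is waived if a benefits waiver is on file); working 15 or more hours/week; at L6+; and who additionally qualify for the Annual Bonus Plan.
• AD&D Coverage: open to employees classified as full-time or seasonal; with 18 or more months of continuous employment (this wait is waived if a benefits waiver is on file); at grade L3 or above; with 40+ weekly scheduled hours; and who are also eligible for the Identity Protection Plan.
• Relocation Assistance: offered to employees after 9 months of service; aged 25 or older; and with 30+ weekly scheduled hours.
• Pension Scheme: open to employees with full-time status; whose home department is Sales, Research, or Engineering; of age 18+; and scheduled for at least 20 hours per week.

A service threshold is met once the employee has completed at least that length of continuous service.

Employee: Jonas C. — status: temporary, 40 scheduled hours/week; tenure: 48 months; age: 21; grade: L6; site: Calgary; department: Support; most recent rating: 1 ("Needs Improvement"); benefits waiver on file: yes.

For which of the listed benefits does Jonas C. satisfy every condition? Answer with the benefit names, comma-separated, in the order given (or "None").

Health Insurance — status temporary ✓; benefits waiver on file ✓; site Calgary ✗ (not Tulsa, Lyon, or Dayton) → not eligible.
Identity Protection Plan — status temporary ✗ (requires full-time, part-time, or seasonal) → not eligible.
Annual Bonus Plan — status temporary ✓; service 48 months ≥ 9 months ✓; age 21 ≥ 21 ✓ → eligible.
Unlimited PTO Program — status temporary ✓; benefits waiver on file ✓; 40 hrs/wk ≥ 15 ✓; grade L6 ≥ L6 ✓; eligible for Annual Bonus Plan ✓ → eligible.
AD&D Coverage — status temporary ✗ (requires full-time or seasonal) → not eligible.
Relocation Assistance — service 48 months ≥ 9 months ✓; age 21 < 25 ✗ → not eligible.
Pension Scheme — status temporary ✗ (requires full-time) → not eligible.

Annual Bonus Plan, Unlimited PTO Program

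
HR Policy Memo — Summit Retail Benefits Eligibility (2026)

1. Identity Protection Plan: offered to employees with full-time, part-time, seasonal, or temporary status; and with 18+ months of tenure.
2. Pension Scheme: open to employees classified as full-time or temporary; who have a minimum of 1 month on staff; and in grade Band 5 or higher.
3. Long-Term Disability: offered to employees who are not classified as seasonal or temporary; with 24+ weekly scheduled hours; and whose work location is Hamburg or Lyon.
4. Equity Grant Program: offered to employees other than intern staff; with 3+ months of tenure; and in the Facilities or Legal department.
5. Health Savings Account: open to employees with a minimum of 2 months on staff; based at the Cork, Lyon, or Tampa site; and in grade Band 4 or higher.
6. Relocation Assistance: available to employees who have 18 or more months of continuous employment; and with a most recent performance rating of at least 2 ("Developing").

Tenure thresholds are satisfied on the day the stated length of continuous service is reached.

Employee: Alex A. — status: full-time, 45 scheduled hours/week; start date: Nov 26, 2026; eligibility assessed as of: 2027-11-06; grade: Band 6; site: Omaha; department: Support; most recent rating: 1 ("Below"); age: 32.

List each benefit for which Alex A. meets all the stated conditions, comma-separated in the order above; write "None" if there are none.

Pension Scheme

Service from Nov 26, 2026 to 2027-11-06: 345 days.
Identity Protection Plan — status full-time ✓; service 345 days < 18 months (≈540 days) ✗ → not eligible.
Pension Scheme — status full-time ✓; service 345 days ≥ 1 month (≈30 days) ✓; grade Band 6 ≥ Band 5 ✓ → eligible.
Long-Term Disability — status full-time ✓ (not excluded); 45 hrs/wk ≥ 24 ✓; site Omaha ✗ (not Hamburg or Lyon) → not eligible.
Equity Grant Program — status full-time ✓ (not excluded); service 345 days ≥ 3 months (≈90 days) ✓; dept Support ✗ → not eligible.
Health Savings Account — service 345 days ≥ 2 months (≈60 days) ✓; site Omaha ✗ (not Cork, Lyon, or Tampa) → not eligible.
Relocation Assistance — service 345 days < 18 months (≈540 days) ✗ → not eligible.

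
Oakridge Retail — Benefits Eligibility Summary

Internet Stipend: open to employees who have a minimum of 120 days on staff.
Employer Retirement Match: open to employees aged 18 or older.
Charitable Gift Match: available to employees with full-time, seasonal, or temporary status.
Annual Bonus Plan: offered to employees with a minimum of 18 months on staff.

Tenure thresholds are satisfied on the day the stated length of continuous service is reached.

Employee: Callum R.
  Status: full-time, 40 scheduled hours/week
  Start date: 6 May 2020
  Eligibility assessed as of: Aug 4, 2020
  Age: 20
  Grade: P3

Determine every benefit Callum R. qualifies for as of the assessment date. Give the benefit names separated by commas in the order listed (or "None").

Employer Retirement Match, Charitable Gift Match

Service from 6 May 2020 to Aug 4, 2020: 90 days.
Internet Stipend — service 90 days < 120 days ✗ → not eligible.
Employer Retirement Match — age 20 ≥ 18 ✓ → eligible.
Charitable Gift Match — status full-time ✓ → eligible.
Annual Bonus Plan — service 90 days < 18 months (≈540 days) ✗ → not eligible.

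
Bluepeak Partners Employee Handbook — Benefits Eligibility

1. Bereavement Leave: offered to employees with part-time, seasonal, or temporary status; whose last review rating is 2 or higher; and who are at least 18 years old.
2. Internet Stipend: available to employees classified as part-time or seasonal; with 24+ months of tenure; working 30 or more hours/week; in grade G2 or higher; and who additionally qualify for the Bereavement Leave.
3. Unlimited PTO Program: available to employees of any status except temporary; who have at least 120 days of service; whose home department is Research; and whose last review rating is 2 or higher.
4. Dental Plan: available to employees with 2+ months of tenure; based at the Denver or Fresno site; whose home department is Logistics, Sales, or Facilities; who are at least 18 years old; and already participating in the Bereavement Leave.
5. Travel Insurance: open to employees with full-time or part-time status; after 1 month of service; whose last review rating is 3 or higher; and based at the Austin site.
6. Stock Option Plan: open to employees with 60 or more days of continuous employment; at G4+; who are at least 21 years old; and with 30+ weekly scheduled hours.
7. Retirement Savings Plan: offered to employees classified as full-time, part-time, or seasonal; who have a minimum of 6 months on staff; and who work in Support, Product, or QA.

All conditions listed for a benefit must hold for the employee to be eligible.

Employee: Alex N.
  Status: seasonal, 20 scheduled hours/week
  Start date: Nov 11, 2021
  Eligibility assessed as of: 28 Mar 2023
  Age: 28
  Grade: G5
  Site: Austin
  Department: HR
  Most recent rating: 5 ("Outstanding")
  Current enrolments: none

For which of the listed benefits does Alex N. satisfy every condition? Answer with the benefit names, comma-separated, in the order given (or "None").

Bereavement Leave

Service from Nov 11, 2021 to 28 Mar 2023: 502 days.
Bereavement Leave — status seasonal ✓; rating 5 ≥ 2 ✓; age 28 ≥ 18 ✓ → eligible.
Internet Stipend — status seasonal ✓; service 502 days < 24 months (≈720 days) ✗ → not eligible.
Unlimited PTO Program — status seasonal ✓ (not excluded); service 502 days ≥ 120 days ✓; dept HR ✗ → not eligible.
Dental Plan — service 502 days ≥ 2 months (≈60 days) ✓; site Austin ✗ (not Denver or Fresno) → not eligible.
Travel Insurance — status seasonal ✗ (requires full-time or part-time) → not eligible.
Stock Option Plan — service 502 days ≥ 60 days ✓; grade G5 ≥ G4 ✓; age 28 ≥ 21 ✓; 20 hrs/wk < 30 ✗ → not eligible.
Retirement Savings Plan — status seasonal ✓; service 502 days ≥ 6 months (≈180 days) ✓; dept HR ✗ → not eligible.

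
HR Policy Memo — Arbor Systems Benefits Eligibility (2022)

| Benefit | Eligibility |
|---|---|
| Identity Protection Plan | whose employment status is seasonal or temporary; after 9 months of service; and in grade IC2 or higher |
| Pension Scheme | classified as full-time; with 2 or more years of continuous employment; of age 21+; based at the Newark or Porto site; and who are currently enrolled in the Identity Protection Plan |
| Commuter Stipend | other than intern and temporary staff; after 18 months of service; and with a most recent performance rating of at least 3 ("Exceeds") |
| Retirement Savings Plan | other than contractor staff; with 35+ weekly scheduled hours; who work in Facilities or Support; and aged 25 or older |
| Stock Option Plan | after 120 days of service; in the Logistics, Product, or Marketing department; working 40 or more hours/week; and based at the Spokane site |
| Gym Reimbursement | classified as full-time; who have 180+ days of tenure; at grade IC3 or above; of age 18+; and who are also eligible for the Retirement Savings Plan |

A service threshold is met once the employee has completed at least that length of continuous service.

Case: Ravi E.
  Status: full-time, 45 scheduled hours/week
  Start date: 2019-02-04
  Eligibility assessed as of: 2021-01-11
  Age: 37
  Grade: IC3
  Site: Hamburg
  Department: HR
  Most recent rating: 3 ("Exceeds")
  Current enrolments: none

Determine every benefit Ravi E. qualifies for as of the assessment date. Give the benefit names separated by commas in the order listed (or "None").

Service from 2019-02-04 to 2021-01-11: 707 days.
Identity Protection Plan — status full-time ✗ (requires seasonal or temporary) → not eligible.
Pension Scheme — status full-time ✓; service 707 days < 2 years (≈730 days) ✗ → not eligible.
Commuter Stipend — status full-time ✓ (not excluded); service 707 days ≥ 18 months (≈540 days) ✓; rating 3 ≥ 3 ✓ → eligible.
Retirement Savings Plan — status full-time ✓ (not excluded); 45 hrs/wk ≥ 35 ✓; dept HR ✗ → not eligible.
Stock Option Plan — service 707 days ≥ 120 days ✓; dept HR ✗ → not eligible.
Gym Reimbursement — status full-time ✓; service 707 days ≥ 180 days ✓; grade IC3 ≥ IC3 ✓; age 37 ≥ 18 ✓; not eligible for Retirement Savings Plan ✗ → not eligible.

Commuter Stipend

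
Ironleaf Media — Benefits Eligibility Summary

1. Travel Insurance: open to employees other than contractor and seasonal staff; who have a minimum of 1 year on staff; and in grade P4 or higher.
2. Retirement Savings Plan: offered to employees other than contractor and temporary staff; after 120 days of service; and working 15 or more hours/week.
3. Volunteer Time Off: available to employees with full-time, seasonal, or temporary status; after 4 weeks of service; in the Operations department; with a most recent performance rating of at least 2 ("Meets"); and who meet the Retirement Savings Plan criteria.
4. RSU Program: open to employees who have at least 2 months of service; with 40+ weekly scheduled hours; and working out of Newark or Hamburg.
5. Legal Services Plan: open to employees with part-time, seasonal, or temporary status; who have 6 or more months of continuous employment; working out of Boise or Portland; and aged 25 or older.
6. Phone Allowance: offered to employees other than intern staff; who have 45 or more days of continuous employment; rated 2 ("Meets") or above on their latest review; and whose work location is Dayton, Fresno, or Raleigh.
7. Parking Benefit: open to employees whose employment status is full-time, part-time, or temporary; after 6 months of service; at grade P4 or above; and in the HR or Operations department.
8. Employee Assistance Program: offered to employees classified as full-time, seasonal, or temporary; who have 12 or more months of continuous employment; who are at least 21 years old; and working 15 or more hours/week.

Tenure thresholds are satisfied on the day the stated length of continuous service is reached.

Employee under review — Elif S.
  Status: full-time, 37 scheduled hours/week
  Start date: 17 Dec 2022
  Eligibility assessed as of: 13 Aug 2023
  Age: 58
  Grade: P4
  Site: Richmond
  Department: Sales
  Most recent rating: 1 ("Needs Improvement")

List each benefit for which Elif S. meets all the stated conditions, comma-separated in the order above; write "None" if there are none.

Retirement Savings Plan

Service from 17 Dec 2022 to 13 Aug 2023: 239 days.
Travel Insurance — status full-time ✓ (not excluded); service 239 days < 1 year (≈365 days) ✗ → not eligible.
Retirement Savings Plan — status full-time ✓ (not excluded); service 239 days ≥ 120 days ✓; 37 hrs/wk ≥ 15 ✓ → eligible.
Volunteer Time Off — status full-time ✓; service 239 days ≥ 4 weeks (≈28 days) ✓; dept Sales ✗ → not eligible.
RSU Program — service 239 days ≥ 2 months (≈60 days) ✓; 37 hrs/wk < 40 ✗ → not eligible.
Legal Services Plan — status full-time ✗ (requires part-time, seasonal, or temporary) → not eligible.
Phone Allowance — status full-time ✓ (not excluded); service 239 days ≥ 45 days ✓; rating 1 < 2 ✗ → not eligible.
Parking Benefit — status full-time ✓; service 239 days ≥ 6 months (≈180 days) ✓; grade P4 ≥ P4 ✓; dept Sales ✗ → not eligible.
Employee Assistance Program — status full-time ✓; service 239 days < 12 months (≈360 days) ✗ → not eligible.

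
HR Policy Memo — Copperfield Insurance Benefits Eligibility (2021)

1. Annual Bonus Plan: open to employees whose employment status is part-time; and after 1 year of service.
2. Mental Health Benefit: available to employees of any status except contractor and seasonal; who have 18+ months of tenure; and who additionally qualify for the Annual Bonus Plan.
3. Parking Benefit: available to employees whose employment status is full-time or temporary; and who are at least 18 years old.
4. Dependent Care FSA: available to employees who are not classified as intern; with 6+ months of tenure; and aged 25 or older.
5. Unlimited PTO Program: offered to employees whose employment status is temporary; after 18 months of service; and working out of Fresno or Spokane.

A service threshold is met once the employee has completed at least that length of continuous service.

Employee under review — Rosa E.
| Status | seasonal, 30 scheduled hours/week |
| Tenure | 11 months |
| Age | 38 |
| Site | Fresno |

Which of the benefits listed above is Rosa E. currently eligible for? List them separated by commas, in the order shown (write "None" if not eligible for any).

Annual Bonus Plan — status seasonal ✗ (requires part-time) → not eligible.
Mental Health Benefit — status seasonal ✗ (excluded) → not eligible.
Parking Benefit — status seasonal ✗ (requires full-time or temporary) → not eligible.
Dependent Care FSA — status seasonal ✓ (not excluded); service 11 months ≥ 6 months ✓; age 38 ≥ 25 ✓ → eligible.
Unlimited PTO Program — status seasonal ✗ (requires temporary) → not eligible.

Dependent Care FSA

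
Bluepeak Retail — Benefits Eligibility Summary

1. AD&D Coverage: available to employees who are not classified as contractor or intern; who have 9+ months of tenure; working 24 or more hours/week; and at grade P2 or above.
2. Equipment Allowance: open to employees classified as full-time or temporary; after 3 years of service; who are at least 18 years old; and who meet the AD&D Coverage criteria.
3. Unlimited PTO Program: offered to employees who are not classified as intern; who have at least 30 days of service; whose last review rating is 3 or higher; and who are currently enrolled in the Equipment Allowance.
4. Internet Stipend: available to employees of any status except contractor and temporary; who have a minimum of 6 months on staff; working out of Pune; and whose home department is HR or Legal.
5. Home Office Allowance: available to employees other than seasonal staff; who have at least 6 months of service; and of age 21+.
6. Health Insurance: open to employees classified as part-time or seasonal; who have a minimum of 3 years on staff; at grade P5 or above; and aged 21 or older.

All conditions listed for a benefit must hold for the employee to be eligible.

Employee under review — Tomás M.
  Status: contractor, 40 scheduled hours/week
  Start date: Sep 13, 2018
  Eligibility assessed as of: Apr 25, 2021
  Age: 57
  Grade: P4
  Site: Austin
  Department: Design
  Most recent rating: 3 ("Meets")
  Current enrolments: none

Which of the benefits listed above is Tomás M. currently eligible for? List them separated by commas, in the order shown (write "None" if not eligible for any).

Home Office Allowance

Service from Sep 13, 2018 to Apr 25, 2021: 955 days.
AD&D Coverage — status contractor ✗ (excluded) → not eligible.
Equipment Allowance — status contractor ✗ (requires full-time or temporary) → not eligible.
Unlimited PTO Program — status contractor ✓ (not excluded); service 955 days ≥ 30 days ✓; rating 3 ≥ 3 ✓; not enrolled in Equipment Allowance ✗ → not eligible.
Internet Stipend — status contractor ✗ (excluded) → not eligible.
Home Office Allowance — status contractor ✓ (not excluded); service 955 days ≥ 6 months (≈180 days) ✓; age 57 ≥ 21 ✓ → eligible.
Health Insurance — status contractor ✗ (requires part-time or seasonal) → not eligible.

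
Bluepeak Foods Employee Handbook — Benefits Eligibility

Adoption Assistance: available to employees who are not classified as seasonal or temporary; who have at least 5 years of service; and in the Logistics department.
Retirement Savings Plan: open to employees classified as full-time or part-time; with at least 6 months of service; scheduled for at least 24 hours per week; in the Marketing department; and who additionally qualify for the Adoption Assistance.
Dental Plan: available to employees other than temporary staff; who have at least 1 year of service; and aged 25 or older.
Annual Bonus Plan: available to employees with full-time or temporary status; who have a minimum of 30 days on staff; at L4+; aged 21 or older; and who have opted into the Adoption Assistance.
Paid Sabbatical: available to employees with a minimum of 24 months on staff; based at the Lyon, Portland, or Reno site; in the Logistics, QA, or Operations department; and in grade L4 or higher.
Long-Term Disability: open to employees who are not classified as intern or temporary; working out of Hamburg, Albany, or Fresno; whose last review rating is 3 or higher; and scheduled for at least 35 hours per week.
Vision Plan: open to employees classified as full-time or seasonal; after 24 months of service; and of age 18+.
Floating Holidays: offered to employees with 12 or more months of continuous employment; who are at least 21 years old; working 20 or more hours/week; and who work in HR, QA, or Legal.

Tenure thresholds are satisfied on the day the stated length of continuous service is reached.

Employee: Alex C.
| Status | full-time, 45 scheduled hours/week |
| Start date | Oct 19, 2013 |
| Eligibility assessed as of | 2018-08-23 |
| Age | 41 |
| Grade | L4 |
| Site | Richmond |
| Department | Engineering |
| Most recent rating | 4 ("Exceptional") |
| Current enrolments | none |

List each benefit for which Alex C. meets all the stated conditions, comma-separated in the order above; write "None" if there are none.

Service from Oct 19, 2013 to 2018-08-23: 1769 days.
Adoption Assistance — status full-time ✓ (not excluded); service 1769 days < 5 years (≈1825 days) ✗ → not eligible.
Retirement Savings Plan — status full-time ✓; service 1769 days ≥ 6 months (≈180 days) ✓; 45 hrs/wk ≥ 24 ✓; dept Engineering ✗ → not eligible.
Dental Plan — status full-time ✓ (not excluded); service 1769 days ≥ 1 year (≈365 days) ✓; age 41 ≥ 25 ✓ → eligible.
Annual Bonus Plan — status full-time ✓; service 1769 days ≥ 30 days ✓; grade L4 ≥ L4 ✓; age 41 ≥ 21 ✓; not enrolled in Adoption Assistance ✗ → not eligible.
Paid Sabbatical — service 1769 days ≥ 24 months (≈720 days) ✓; site Richmond ✗ (not Lyon, Portland, or Reno) → not eligible.
Long-Term Disability — status full-time ✓ (not excluded); site Richmond ✗ (not Hamburg, Albany, or Fresno) → not eligible.
Vision Plan — status full-time ✓; service 1769 days ≥ 24 months (≈720 days) ✓; age 41 ≥ 18 ✓ → eligible.
Floating Holidays — service 1769 days ≥ 12 months (≈360 days) ✓; age 41 ≥ 21 ✓; 45 hrs/wk ≥ 20 ✓; dept Engineering ✗ → not eligible.

Dental Plan, Vision Plan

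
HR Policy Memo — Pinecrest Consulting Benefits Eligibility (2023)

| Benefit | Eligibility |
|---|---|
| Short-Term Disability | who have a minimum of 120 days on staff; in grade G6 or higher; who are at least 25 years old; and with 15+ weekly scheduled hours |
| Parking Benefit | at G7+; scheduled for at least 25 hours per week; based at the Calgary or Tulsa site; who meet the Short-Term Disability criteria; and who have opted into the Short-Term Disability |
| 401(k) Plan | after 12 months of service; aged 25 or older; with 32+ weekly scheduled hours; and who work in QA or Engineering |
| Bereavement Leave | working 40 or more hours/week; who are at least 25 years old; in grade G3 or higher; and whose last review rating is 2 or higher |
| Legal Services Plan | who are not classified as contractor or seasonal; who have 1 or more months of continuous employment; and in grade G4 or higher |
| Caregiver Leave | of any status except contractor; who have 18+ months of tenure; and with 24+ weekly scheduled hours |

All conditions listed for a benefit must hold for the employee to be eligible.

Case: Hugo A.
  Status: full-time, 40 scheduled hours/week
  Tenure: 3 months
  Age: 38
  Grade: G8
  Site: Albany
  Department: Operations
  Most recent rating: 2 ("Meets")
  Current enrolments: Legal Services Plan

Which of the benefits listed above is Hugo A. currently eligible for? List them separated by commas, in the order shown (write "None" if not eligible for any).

Short-Term Disability — service 3 months < 120 days ✗ → not eligible.
Parking Benefit — grade G8 ≥ G7 ✓; 40 hrs/wk ≥ 25 ✓; site Albany ✗ (not Calgary or Tulsa) → not eligible.
401(k) Plan — service 3 months < 12 months ✗ → not eligible.
Bereavement Leave — 40 hrs/wk ≥ 40 ✓; age 38 ≥ 25 ✓; grade G8 ≥ G3 ✓; rating 2 ≥ 2 ✓ → eligible.
Legal Services Plan — status full-time ✓ (not excluded); service 3 months ≥ 1 month ✓; grade G8 ≥ G4 ✓ → eligible.
Caregiver Leave — status full-time ✓ (not excluded); service 3 months < 18 months ✗ → not eligible.

Bereavement Leave, Legal Services Plan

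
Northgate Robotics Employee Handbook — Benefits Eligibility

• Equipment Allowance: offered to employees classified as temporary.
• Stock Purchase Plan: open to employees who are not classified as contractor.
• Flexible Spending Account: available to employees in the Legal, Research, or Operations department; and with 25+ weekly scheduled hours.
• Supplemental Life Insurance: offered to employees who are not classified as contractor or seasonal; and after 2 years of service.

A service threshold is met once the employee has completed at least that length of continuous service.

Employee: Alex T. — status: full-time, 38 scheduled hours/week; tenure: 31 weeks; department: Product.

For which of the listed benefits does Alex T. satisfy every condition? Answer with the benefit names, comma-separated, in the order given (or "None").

Stock Purchase Plan

Equipment Allowance — status full-time ✗ (requires temporary) → not eligible.
Stock Purchase Plan — status full-time ✓ (not excluded) → eligible.
Flexible Spending Account — dept Product ✗ → not eligible.
Supplemental Life Insurance — status full-time ✓ (not excluded); service 31 weeks < 2 years (≈730 days) ✗ → not eligible.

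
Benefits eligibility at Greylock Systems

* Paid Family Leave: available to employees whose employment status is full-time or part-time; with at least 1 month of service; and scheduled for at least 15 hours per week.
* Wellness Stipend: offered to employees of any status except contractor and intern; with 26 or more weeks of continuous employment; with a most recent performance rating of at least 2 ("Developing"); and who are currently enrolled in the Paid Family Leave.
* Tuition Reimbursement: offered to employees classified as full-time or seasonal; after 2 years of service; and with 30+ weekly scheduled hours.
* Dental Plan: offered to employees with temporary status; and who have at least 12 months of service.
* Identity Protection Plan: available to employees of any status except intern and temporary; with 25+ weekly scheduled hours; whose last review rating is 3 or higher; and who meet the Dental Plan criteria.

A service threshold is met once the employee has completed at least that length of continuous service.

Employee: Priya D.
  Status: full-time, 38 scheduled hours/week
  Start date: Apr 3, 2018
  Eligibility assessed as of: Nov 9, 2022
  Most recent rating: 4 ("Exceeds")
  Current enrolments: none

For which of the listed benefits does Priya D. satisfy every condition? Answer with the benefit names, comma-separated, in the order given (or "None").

Service from Apr 3, 2018 to Nov 9, 2022: 1681 days.
Paid Family Leave — status full-time ✓; service 1681 days ≥ 1 month (≈30 days) ✓; 38 hrs/wk ≥ 15 ✓ → eligible.
Wellness Stipend — status full-time ✓ (not excluded); service 1681 days ≥ 26 weeks (≈182 days) ✓; rating 4 ≥ 2 ✓; not enrolled in Paid Family Leave ✗ → not eligible.
Tuition Reimbursement — status full-time ✓; service 1681 days ≥ 2 years (≈730 days) ✓; 38 hrs/wk ≥ 30 ✓ → eligible.
Dental Plan — status full-time ✗ (requires temporary) → not eligible.
Identity Protection Plan — status full-time ✓ (not excluded); 38 hrs/wk ≥ 25 ✓; rating 4 ≥ 3 ✓; not eligible for Dental Plan ✗ → not eligible.

Paid Family Leave, Tuition Reimbursement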